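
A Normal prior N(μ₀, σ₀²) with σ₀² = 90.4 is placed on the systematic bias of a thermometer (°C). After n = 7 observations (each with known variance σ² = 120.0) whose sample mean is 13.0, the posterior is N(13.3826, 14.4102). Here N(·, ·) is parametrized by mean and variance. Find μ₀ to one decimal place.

μ₀ = 15.4

The posterior mean is a precision-weighted average: μ_n = (τ₀μ₀ + τ_data·x̄)/(τ₀+τ_data), with τ₀=1/σ₀² and τ_data=n/σ².
Here τ₀ = 1/90.4 = 0.011062 and τ_data = 7/120.0 = 0.058333, so τ_n = 0.069395.
Rearranging for μ₀: μ₀ = (μ_n·τ_n − τ_data·x̄)/τ₀ = (13.3826·0.069395 − 0.058333·13.0) / 0.011062 = 0.170357/0.011062 ≈ 15.4.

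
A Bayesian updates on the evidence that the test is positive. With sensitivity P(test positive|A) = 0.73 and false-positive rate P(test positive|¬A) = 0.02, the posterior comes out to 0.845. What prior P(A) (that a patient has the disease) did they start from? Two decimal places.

P(A) = 0.13

In odds form, posterior odds = prior odds × likelihood ratio, so prior odds = posterior odds ÷ LR.
Posterior odds = 0.845/(1−0.845) = 5.4516. LR = 0.73/0.02 = 36.5000.
Prior odds = 5.4516/36.5000 = 0.1494, so P(A) = 0.1494/(1+0.1494) ≈ 0.13.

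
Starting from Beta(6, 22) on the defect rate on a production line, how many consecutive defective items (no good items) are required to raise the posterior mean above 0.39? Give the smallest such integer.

After k defective items and 0 good items the posterior is Beta(6+k, 22), with mean (6+k)/(6+22+k).
Set (6+k)/(28+k) > 0.39 and solve: k > (0.39·28 − 6)/(1 − 0.39) = 8.066.
The smallest integer exceeding 8.066 is 9.

k = 9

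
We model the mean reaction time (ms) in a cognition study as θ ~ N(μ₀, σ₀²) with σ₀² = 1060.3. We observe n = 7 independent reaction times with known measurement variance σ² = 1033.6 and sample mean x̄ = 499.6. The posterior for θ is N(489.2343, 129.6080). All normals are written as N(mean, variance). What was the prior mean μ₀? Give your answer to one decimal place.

With known observation variance, the Normal–Normal posterior has precision τ_n = τ₀ + n/σ² and mean μ_n = (τ₀μ₀ + (n/σ²)x̄)/τ_n.
Here τ₀ = 1/1060.3 = 0.000943 and τ_data = 7/1033.6 = 0.006772, so τ_n = 0.007715.
Rearranging for μ₀: μ₀ = (μ_n·τ_n − τ_data·x̄)/τ₀ = (489.2343·0.007715 − 0.006772·499.6) / 0.000943 = 0.391151/0.000943 ≈ 414.8.

μ₀ = 414.8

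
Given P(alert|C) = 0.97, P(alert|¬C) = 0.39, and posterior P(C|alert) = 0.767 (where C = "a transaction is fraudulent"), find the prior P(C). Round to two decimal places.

P(C) = 0.57

Bayes' rule in odds form gives O(C|E) = O(C)·[P(E|C)/P(E|¬C)], hence O(C) = O(C|E)/LR.
Posterior odds = 0.767/(1−0.767) = 3.2918. LR = 0.97/0.39 = 2.4872.
Prior odds = 3.2918/2.4872 = 1.3235, so P(C) = 1.3235/(1+1.3235) ≈ 0.57.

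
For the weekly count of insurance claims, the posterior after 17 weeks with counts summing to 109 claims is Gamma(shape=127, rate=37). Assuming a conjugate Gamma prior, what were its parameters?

Gamma–Poisson conjugacy: posterior shape = α + Σxᵢ, posterior rate = β + n.
So α = 127 − 109 = 18 and β = 37 − 17 = 20.

Gamma(shape=18, rate=20)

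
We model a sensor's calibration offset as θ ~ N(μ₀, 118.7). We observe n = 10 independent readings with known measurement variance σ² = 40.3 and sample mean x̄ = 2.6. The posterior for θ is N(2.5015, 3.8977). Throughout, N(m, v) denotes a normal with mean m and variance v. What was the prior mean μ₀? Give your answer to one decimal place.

With known observation variance, the Normal–Normal posterior has precision τ_n = τ₀ + n/σ² and mean μ_n = (τ₀μ₀ + (n/σ²)x̄)/τ_n.
Here τ₀ = 1/118.7 = 0.008425 and τ_data = 10/40.3 = 0.248139, so τ_n = 0.256564.
Rearranging for μ₀: μ₀ = (μ_n·τ_n − τ_data·x̄)/τ₀ = (2.5015·0.256564 − 0.248139·2.6) / 0.008425 = -0.003367/0.008425 ≈ -0.4.

μ₀ = -0.4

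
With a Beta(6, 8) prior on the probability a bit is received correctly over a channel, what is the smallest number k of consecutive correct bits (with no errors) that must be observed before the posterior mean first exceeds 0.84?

After k correct bits and 0 errors the posterior is Beta(6+k, 8), with mean (6+k)/(6+8+k).
Set (6+k)/(14+k) > 0.84 and solve: k > (0.84·14 − 6)/(1 − 0.84) = 36.000.
The smallest integer exceeding 36.000 is 37, and checking k=37: (43)/(51) = 0.8431 > 0.84.

k = 37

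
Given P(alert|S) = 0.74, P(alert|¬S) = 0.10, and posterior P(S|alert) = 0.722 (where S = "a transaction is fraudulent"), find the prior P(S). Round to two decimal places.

P(S) = 0.26

Bayes' rule in odds form gives O(S|E) = O(S)·[P(E|S)/P(E|¬S)], hence O(S) = O(S|E)/LR.
Posterior odds = 0.722/(1−0.722) = 2.5971. LR = 0.74/0.10 = 7.4000.
Prior odds = 2.5971/7.4000 = 0.3510, so P(S) = 0.3510/(1+0.3510) ≈ 0.26.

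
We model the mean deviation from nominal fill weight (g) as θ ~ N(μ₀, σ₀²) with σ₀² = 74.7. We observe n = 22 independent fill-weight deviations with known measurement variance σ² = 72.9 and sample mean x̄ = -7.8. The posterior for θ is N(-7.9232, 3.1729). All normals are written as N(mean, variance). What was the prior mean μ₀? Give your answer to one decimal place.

With known observation variance, the Normal–Normal posterior has precision τ_n = τ₀ + n/σ² and mean μ_n = (τ₀μ₀ + (n/σ²)x̄)/τ_n.
Here τ₀ = 1/74.7 = 0.013387 and τ_data = 22/72.9 = 0.301783, so τ_n = 0.315170.
Rearranging for μ₀: μ₀ = (μ_n·τ_n − τ_data·x̄)/τ₀ = (-7.9232·0.315170 − 0.301783·-7.8) / 0.013387 = -0.143248/0.013387 ≈ -10.7.

μ₀ = -10.7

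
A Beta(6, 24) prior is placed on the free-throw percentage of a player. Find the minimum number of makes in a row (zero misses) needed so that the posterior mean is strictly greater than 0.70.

After k makes and 0 misses the posterior is Beta(6+k, 24), with mean (6+k)/(6+24+k).
Set (6+k)/(30+k) > 0.70 and solve: k > (0.70·30 − 6)/(1 − 0.70) = 50.000.
The smallest integer exceeding 50.000 is 51.

k = 51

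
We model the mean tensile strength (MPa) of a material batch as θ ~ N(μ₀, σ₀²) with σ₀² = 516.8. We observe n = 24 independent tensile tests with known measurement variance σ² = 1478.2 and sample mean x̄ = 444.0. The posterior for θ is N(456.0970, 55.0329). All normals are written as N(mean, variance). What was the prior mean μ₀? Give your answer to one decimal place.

μ₀ = 557.6

The posterior mean is a precision-weighted average: μ_n = (τ₀μ₀ + τ_data·x̄)/(τ₀+τ_data), with τ₀=1/σ₀² and τ_data=n/σ².
Here τ₀ = 1/516.8 = 0.001935 and τ_data = 24/1478.2 = 0.016236, so τ_n = 0.018171.
Rearranging for μ₀: μ₀ = (μ_n·τ_n − τ_data·x̄)/τ₀ = (456.0970·0.018171 − 0.016236·444.0) / 0.001935 = 1.078955/0.001935 ≈ 557.6.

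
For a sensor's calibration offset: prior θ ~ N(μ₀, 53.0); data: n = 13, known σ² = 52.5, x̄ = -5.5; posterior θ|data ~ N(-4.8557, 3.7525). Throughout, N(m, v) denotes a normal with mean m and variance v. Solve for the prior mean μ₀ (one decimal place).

With known observation variance, the Normal–Normal posterior has precision τ_n = τ₀ + n/σ² and mean μ_n = (τ₀μ₀ + (n/σ²)x̄)/τ_n.
Here τ₀ = 1/53.0 = 0.018868 and τ_data = 13/52.5 = 0.247619, so τ_n = 0.266487.
Rearranging for μ₀: μ₀ = (μ_n·τ_n − τ_data·x̄)/τ₀ = (-4.8557·0.266487 − 0.247619·-5.5) / 0.018868 = 0.067924/0.018868 ≈ 3.6.

μ₀ = 3.6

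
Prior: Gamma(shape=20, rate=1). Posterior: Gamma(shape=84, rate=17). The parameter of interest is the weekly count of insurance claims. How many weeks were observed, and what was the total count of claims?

n = 16 weeks with total 64 claims

A Gamma(α, β) prior (rate parametrization) on a Poisson rate with n observations summing to S gives posterior Gamma(α+S, β+n).
Matching: Σxᵢ = 84 − 20 = 64 and n = 17 − 1 = 16.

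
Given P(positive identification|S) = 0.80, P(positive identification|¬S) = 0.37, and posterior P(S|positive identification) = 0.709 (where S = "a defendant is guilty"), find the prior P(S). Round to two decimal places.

P(S) = 0.53

In odds form, posterior odds = prior odds × likelihood ratio, so prior odds = posterior odds ÷ LR.
Posterior odds = 0.709/(1−0.709) = 2.4364. LR = 0.80/0.37 = 2.1622.
Prior odds = 2.4364/2.1622 = 1.1268, so P(S) = 1.1268/(1+1.1268) ≈ 0.53.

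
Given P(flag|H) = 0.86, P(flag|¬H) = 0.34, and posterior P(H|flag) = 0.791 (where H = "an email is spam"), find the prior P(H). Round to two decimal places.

P(H) = 0.60

In odds form, posterior odds = prior odds × likelihood ratio, so prior odds = posterior odds ÷ LR.
Posterior odds = 0.791/(1−0.791) = 3.7847. LR = 0.86/0.34 = 2.5294.
Prior odds = 3.7847/2.5294 = 1.4963, so P(H) = 1.4963/(1+1.4963) ≈ 0.60.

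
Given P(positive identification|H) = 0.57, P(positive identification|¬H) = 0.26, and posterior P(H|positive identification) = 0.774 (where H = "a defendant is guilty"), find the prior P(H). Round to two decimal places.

In odds form, posterior odds = prior odds × likelihood ratio, so prior odds = posterior odds ÷ LR.
Posterior odds = 0.774/(1−0.774) = 3.4248. LR = 0.57/0.26 = 2.1923.
Prior odds = 3.4248/2.1923 = 1.5622, so P(H) = 1.5622/(1+1.5622) ≈ 0.61.

P(H) = 0.61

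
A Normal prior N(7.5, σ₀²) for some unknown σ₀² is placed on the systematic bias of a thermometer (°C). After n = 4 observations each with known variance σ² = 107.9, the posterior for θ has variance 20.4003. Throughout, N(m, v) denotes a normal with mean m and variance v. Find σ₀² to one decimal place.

Posterior precision equals prior precision plus data precision: 1/σ_n² = 1/σ₀² + n/σ².
So 1/σ₀² = 1/20.4003 − 4/107.9 = 0.049019 − 0.037071 = 0.011948.
Hence σ₀² = 1/0.011948 ≈ 83.7.

σ₀² = 83.7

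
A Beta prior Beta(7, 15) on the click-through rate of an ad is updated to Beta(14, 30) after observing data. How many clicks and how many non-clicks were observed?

7 clicks and 15 non-clicks

A Beta(α, β) prior with s successes and f failures in binomial data gives a Beta(α+s, β+f) posterior.
Match parameters: s=14−7=7, f=30−15=15.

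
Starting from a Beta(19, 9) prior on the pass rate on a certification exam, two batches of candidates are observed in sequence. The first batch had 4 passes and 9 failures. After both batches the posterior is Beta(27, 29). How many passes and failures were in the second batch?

4 passes and 11 failures

Because Beta–binomial updating is additive in the counts, the combined data contributed (α_post−α_prior, β_post−β_prior) successes and failures.
Total across both batches: 27−19=8 passes, 29−9=20 failures.
Subtract the first batch: 8−4=4 passes and 20−9=11 failures.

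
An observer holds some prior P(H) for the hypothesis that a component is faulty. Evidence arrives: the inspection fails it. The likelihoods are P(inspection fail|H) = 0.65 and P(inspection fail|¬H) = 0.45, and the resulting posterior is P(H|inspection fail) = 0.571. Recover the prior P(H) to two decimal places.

Bayes' rule in odds form gives O(H|E) = O(H)·[P(E|H)/P(E|¬H)], hence O(H) = O(H|E)/LR.
Posterior odds = 0.571/(1−0.571) = 1.3310. LR = 0.65/0.45 = 1.4444.
Prior odds = 1.3310/1.4444 = 0.9215, so P(H) = 0.9215/(1+0.9215) ≈ 0.48.

P(H) = 0.48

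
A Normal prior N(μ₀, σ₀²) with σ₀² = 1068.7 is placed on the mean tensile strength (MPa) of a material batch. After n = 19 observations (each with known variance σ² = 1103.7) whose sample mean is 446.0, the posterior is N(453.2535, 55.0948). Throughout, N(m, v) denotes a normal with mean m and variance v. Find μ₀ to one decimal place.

The posterior mean is a precision-weighted average: μ_n = (τ₀μ₀ + τ_data·x̄)/(τ₀+τ_data), with τ₀=1/σ₀² and τ_data=n/σ².
Here τ₀ = 1/1068.7 = 0.000936 and τ_data = 19/1103.7 = 0.017215, so τ_n = 0.018151.
Rearranging for μ₀: μ₀ = (μ_n·τ_n − τ_data·x̄)/τ₀ = (453.2535·0.018151 − 0.017215·446.0) / 0.000936 = 0.549114/0.000936 ≈ 586.7.

μ₀ = 586.7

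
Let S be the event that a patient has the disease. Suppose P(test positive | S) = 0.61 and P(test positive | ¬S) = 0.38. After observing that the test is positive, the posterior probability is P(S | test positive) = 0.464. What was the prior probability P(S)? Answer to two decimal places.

Bayes' rule in odds form gives O(S|E) = O(S)·[P(E|S)/P(E|¬S)], hence O(S) = O(S|E)/LR.
Posterior odds = 0.464/(1−0.464) = 0.8657. LR = 0.61/0.38 = 1.6053.
Prior odds = 0.8657/1.6053 = 0.5393, so P(S) = 0.5393/(1+0.5393) ≈ 0.35.

P(S) = 0.35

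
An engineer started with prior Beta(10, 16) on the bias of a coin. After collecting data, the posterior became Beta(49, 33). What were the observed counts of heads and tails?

A Beta(α, β) prior with s successes and f failures in binomial data gives a Beta(α+s, β+f) posterior.
Match parameters: s=49−10=39, f=33−16=17.

39 heads and 17 tails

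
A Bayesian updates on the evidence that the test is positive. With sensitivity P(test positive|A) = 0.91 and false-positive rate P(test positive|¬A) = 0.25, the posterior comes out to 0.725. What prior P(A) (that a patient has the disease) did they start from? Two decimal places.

In odds form, posterior odds = prior odds × likelihood ratio, so prior odds = posterior odds ÷ LR.
Posterior odds = 0.725/(1−0.725) = 2.6364. LR = 0.91/0.25 = 3.6400.
Prior odds = 2.6364/3.6400 = 0.7243, so P(A) = 0.7243/(1+0.7243) ≈ 0.42.

P(A) = 0.42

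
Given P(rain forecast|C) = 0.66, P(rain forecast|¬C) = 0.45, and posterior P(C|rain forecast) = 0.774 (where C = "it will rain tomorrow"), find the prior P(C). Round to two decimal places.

In odds form, posterior odds = prior odds × likelihood ratio, so prior odds = posterior odds ÷ LR.
Posterior odds = 0.774/(1−0.774) = 3.4248. LR = 0.66/0.45 = 1.4667.
Prior odds = 3.4248/1.4667 = 2.3350, so P(C) = 2.3350/(1+2.3350) ≈ 0.70.

P(C) = 0.70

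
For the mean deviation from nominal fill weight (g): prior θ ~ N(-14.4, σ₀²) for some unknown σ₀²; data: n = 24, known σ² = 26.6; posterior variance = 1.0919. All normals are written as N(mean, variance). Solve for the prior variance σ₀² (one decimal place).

σ₀² = 73.6

For the Normal–Normal model with known σ², precisions add: τ_n = τ₀ + n/σ².
So 1/σ₀² = 1/1.0919 − 24/26.6 = 0.915835 − 0.902256 = 0.013579.
Hence σ₀² = 1/0.013579 ≈ 73.6.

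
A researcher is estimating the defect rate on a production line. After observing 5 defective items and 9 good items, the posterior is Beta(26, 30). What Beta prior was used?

Beta(21, 21)

Under Beta–binomial conjugacy the posterior parameters are (α+s, β+f).
Subtract the data counts: 26−5=21, 30−9=21.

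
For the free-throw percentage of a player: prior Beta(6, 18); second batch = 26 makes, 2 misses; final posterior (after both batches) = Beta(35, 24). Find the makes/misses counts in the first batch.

Sequential conjugate updates are equivalent to a single update on the pooled data, so total successes = posterior α − prior α and total failures = posterior β − prior β.
Total across both batches: 35−6=29 makes, 24−18=6 misses.
Subtract the second batch: 29−26=3 makes and 6−2=4 misses.

3 makes and 4 misses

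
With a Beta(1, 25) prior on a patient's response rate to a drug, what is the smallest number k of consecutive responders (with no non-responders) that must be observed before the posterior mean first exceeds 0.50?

After k responders and 0 non-responders the posterior is Beta(1+k, 25), with mean (1+k)/(1+25+k).
Set (1+k)/(26+k) > 0.50 and solve: k > (0.50·26 − 1)/(1 − 0.50) = 24.000.
The smallest integer exceeding 24.000 is 25, and checking k=25: (26)/(51) = 0.5098 > 0.50.

k = 25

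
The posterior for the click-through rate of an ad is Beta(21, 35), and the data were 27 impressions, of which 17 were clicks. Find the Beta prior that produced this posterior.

Beta(4, 25)

Under Beta–binomial conjugacy the posterior parameters are (α+s, β+f).
So α = 21 − 17 = 4 and β = 35 − 10 = 25.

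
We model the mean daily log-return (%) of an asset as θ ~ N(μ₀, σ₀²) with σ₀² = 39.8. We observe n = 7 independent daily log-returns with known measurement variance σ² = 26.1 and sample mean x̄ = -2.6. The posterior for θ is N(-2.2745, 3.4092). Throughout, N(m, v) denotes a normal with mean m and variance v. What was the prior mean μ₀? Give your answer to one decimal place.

The posterior mean is a precision-weighted average: μ_n = (τ₀μ₀ + τ_data·x̄)/(τ₀+τ_data), with τ₀=1/σ₀² and τ_data=n/σ².
Here τ₀ = 1/39.8 = 0.025126 and τ_data = 7/26.1 = 0.268199, so τ_n = 0.293325.
Rearranging for μ₀: μ₀ = (μ_n·τ_n − τ_data·x̄)/τ₀ = (-2.2745·0.293325 − 0.268199·-2.6) / 0.025126 = 0.030150/0.025126 ≈ 1.2.

μ₀ = 1.2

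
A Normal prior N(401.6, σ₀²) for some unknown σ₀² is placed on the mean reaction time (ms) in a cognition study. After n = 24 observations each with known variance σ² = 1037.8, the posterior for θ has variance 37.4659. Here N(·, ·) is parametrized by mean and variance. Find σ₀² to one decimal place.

For the Normal–Normal model with known σ², precisions add: τ_n = τ₀ + n/σ².
So 1/σ₀² = 1/37.4659 − 24/1037.8 = 0.026691 − 0.023126 = 0.003565.
Hence σ₀² = 1/0.003565 ≈ 280.5.

σ₀² = 280.5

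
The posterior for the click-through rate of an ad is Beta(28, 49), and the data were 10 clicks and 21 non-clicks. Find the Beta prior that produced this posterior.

Beta is conjugate to the binomial likelihood: posterior = Beta(a+s, b+f).
So a = 28 − 10 = 18 and b = 49 − 21 = 28.

Beta(18, 28)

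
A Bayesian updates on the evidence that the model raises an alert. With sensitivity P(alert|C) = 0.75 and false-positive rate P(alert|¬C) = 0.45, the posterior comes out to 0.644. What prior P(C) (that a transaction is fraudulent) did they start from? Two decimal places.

In odds form, posterior odds = prior odds × likelihood ratio, so prior odds = posterior odds ÷ LR.
Posterior odds = 0.644/(1−0.644) = 1.8090. LR = 0.75/0.45 = 1.6667.
Prior odds = 1.8090/1.6667 = 1.0854, so P(C) = 1.0854/(1+1.0854) ≈ 0.52.

P(C) = 0.52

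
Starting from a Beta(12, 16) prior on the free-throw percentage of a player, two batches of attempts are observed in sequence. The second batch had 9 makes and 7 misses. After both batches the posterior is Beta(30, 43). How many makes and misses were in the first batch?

9 makes and 20 misses

Because Beta–binomial updating is additive in the counts, the combined data contributed (α_post−α_prior, β_post−β_prior) successes and failures.
Total across both batches: 30−12=18 makes, 43−16=27 misses.
Subtract the second batch: 18−9=9 makes and 27−7=20 misses.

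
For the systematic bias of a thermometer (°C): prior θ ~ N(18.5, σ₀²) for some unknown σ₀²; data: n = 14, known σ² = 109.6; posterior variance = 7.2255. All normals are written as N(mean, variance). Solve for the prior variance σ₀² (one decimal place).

σ₀² = 93.8

For the Normal–Normal model with known σ², precisions add: τ_n = τ₀ + n/σ².
So 1/σ₀² = 1/7.2255 − 14/109.6 = 0.138399 − 0.127737 = 0.010662.
Hence σ₀² = 1/0.010662 ≈ 93.8.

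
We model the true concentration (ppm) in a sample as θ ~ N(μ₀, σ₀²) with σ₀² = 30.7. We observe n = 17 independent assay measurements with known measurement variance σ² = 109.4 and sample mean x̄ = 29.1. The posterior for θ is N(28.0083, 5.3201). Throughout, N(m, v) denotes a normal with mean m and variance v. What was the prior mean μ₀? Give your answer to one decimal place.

μ₀ = 22.8

The posterior mean is a precision-weighted average: μ_n = (τ₀μ₀ + τ_data·x̄)/(τ₀+τ_data), with τ₀=1/σ₀² and τ_data=n/σ².
Here τ₀ = 1/30.7 = 0.032573 and τ_data = 17/109.4 = 0.155393, so τ_n = 0.187966.
Rearranging for μ₀: μ₀ = (μ_n·τ_n − τ_data·x̄)/τ₀ = (28.0083·0.187966 − 0.155393·29.1) / 0.032573 = 0.742672/0.032573 ≈ 22.8.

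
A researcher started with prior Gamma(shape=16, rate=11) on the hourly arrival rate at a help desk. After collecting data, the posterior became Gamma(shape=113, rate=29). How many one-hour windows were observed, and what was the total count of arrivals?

n = 18 one-hour windows with total 97 arrivals

Gamma–Poisson conjugacy: posterior shape = α + Σxᵢ, posterior rate = β + n.
Matching: Σxᵢ = 113 − 16 = 97 and n = 29 − 11 = 18.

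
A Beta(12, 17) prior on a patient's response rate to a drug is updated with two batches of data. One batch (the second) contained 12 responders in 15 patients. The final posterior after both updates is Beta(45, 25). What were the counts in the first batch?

21 responders and 5 non-responders

Because Beta–binomial updating is additive in the counts, the combined data contributed (α_post−α_prior, β_post−β_prior) successes and failures.
Total across both batches: 45−12=33 responders, 25−17=8 non-responders.
Subtract the second batch: 33−12=21 responders and 8−3=5 non-responders.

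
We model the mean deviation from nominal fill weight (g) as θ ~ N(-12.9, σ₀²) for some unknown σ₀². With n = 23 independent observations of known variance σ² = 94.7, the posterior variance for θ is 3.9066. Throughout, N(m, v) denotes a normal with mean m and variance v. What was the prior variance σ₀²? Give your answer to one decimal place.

Posterior precision equals prior precision plus data precision: 1/σ_n² = 1/σ₀² + n/σ².
So 1/σ₀² = 1/3.9066 − 23/94.7 = 0.255977 − 0.242872 = 0.013105.
Hence σ₀² = 1/0.013105 ≈ 76.3.

σ₀² = 76.3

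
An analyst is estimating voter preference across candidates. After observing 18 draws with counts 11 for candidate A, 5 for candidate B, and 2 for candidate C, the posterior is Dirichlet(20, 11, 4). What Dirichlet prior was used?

Dirichlet(9, 6, 2)

For a Dirichlet(α) prior with multinomial counts c, the posterior is Dirichlet(α + c) componentwise.
Subtract each count from the matching posterior parameter: 20−11=9, 11−5=6, 4−2=2.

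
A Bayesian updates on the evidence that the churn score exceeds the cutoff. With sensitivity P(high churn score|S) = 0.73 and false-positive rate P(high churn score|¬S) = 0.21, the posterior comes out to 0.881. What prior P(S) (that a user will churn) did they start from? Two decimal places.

In odds form, posterior odds = prior odds × likelihood ratio, so prior odds = posterior odds ÷ LR.
Posterior odds = 0.881/(1−0.881) = 7.4034. LR = 0.73/0.21 = 3.4762.
Prior odds = 7.4034/3.4762 = 2.1297, so P(S) = 2.1297/(1+2.1297) ≈ 0.68.

P(S) = 0.68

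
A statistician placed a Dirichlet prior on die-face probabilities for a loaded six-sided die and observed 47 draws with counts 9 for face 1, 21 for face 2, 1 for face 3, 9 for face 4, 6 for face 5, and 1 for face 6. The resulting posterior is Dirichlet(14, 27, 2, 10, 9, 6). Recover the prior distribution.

For a Dirichlet(α) prior with multinomial counts c, the posterior is Dirichlet(α + c) componentwise.
Subtract each count from the matching posterior parameter: 14−9=5, 27−21=6, 2−1=1, 10−9=1, 9−6=3, 6−1=5.

Dirichlet(5, 6, 1, 1, 3, 5)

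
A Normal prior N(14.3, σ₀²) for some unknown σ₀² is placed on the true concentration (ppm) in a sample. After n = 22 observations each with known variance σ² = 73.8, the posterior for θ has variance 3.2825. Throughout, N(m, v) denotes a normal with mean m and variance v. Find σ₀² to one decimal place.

σ₀² = 152.8

Posterior precision equals prior precision plus data precision: 1/σ_n² = 1/σ₀² + n/σ².
So 1/σ₀² = 1/3.2825 − 22/73.8 = 0.304646 − 0.298103 = 0.006543.
Hence σ₀² = 1/0.006543 ≈ 152.8.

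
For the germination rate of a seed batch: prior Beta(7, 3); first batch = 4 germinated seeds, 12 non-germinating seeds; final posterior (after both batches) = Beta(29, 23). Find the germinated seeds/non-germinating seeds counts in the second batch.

18 germinated seeds and 8 non-germinating seeds

Because Beta–binomial updating is additive in the counts, the combined data contributed (α_post−α_prior, β_post−β_prior) successes and failures.
Total across both batches: 29−7=22 germinated seeds, 23−3=20 non-germinating seeds.
Subtract the first batch: 22−4=18 germinated seeds and 20−12=8 non-germinating seeds.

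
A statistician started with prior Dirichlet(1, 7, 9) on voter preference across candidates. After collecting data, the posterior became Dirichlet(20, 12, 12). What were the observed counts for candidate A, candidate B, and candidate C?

For a Dirichlet(α) prior with multinomial counts c, the posterior is Dirichlet(α + c) componentwise.
Counts are posterior − prior componentwise: 20−1=19, 12−7=5, 12−9=3.

counts (19, 5, 3)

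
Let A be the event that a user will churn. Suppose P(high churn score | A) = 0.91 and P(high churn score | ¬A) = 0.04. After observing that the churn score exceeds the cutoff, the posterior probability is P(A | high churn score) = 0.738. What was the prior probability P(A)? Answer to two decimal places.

P(A) = 0.11

In odds form, posterior odds = prior odds × likelihood ratio, so prior odds = posterior odds ÷ LR.
Posterior odds = 0.738/(1−0.738) = 2.8168. LR = 0.91/0.04 = 22.7500.
Prior odds = 2.8168/22.7500 = 0.1238, so P(A) = 0.1238/(1+0.1238) ≈ 0.11.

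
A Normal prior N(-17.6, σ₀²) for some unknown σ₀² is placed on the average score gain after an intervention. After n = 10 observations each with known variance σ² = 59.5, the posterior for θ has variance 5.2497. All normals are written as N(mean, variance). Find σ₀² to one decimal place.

Posterior precision equals prior precision plus data precision: 1/σ_n² = 1/σ₀² + n/σ².
So 1/σ₀² = 1/5.2497 − 10/59.5 = 0.190487 − 0.168067 = 0.022420.
Hence σ₀² = 1/0.022420 ≈ 44.6.

σ₀² = 44.6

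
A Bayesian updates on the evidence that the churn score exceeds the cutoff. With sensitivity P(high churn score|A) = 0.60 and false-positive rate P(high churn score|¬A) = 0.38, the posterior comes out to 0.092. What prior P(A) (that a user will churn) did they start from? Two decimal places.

In odds form, posterior odds = prior odds × likelihood ratio, so prior odds = posterior odds ÷ LR.
Posterior odds = 0.092/(1−0.092) = 0.1013. LR = 0.60/0.38 = 1.5789.
Prior odds = 0.1013/1.5789 = 0.0642, so P(A) = 0.0642/(1+0.0642) ≈ 0.06.

P(A) = 0.06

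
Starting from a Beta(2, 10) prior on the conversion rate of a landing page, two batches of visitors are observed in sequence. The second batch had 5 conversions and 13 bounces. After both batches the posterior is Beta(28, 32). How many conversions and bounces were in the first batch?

21 conversions and 9 bounces

Because Beta–binomial updating is additive in the counts, the combined data contributed (α_post−α_prior, β_post−β_prior) successes and failures.
Total across both batches: 28−2=26 conversions, 32−10=22 bounces.
Subtract the second batch: 26−5=21 conversions and 22−13=9 bounces.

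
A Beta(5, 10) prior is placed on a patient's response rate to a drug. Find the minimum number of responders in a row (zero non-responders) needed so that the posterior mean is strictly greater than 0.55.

k = 8

After k responders and 0 non-responders the posterior is Beta(5+k, 10), with mean (5+k)/(5+10+k).
Set (5+k)/(15+k) > 0.55 and solve: k > (0.55·15 − 5)/(1 − 0.55) = 7.222.
The smallest integer exceeding 7.222 is 8, and checking k=8: (13)/(23) = 0.5652 > 0.55.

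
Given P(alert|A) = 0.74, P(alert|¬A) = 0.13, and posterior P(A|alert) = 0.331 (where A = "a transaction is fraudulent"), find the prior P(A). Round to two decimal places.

In odds form, posterior odds = prior odds × likelihood ratio, so prior odds = posterior odds ÷ LR.
Posterior odds = 0.331/(1−0.331) = 0.4948. LR = 0.74/0.13 = 5.6923.
Prior odds = 0.4948/5.6923 = 0.0869, so P(A) = 0.0869/(1+0.0869) ≈ 0.08.

P(A) = 0.08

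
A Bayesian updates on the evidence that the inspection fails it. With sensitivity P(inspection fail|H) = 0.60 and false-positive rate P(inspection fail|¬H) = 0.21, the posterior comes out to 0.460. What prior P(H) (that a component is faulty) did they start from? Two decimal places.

P(H) = 0.23

In odds form, posterior odds = prior odds × likelihood ratio, so prior odds = posterior odds ÷ LR.
Posterior odds = 0.460/(1−0.460) = 0.8519. LR = 0.60/0.21 = 2.8571.
Prior odds = 0.8519/2.8571 = 0.2982, so P(H) = 0.2982/(1+0.2982) ≈ 0.23.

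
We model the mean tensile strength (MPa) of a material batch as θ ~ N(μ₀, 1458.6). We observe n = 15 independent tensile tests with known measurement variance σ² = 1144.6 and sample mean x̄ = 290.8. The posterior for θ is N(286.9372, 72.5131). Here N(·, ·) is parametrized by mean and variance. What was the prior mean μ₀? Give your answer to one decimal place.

μ₀ = 213.1

The posterior mean is a precision-weighted average: μ_n = (τ₀μ₀ + τ_data·x̄)/(τ₀+τ_data), with τ₀=1/σ₀² and τ_data=n/σ².
Here τ₀ = 1/1458.6 = 0.000686 and τ_data = 15/1144.6 = 0.013105, so τ_n = 0.013791.
Rearranging for μ₀: μ₀ = (μ_n·τ_n − τ_data·x̄)/τ₀ = (286.9372·0.013791 − 0.013105·290.8) / 0.000686 = 0.146217/0.000686 ≈ 213.1.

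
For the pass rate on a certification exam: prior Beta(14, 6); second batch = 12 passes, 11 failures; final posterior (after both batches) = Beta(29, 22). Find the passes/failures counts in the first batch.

Sequential conjugate updates are equivalent to a single update on the pooled data, so total successes = posterior α − prior α and total failures = posterior β − prior β.
Total across both batches: 29−14=15 passes, 22−6=16 failures.
Subtract the second batch: 15−12=3 passes and 16−11=5 failures.

3 passes and 5 failures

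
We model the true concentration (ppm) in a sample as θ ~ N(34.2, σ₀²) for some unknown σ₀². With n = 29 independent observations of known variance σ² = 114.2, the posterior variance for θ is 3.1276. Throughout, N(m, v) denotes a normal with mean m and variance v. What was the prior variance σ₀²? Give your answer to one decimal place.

σ₀² = 15.2

Posterior precision equals prior precision plus data precision: 1/σ_n² = 1/σ₀² + n/σ².
So 1/σ₀² = 1/3.1276 − 29/114.2 = 0.319734 − 0.253940 = 0.065794.
Hence σ₀² = 1/0.065794 ≈ 15.2.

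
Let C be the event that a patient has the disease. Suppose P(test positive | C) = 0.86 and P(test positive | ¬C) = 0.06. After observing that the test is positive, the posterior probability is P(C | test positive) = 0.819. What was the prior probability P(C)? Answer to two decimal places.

P(C) = 0.24

In odds form, posterior odds = prior odds × likelihood ratio, so prior odds = posterior odds ÷ LR.
Posterior odds = 0.819/(1−0.819) = 4.5249. LR = 0.86/0.06 = 14.3333.
Prior odds = 4.5249/14.3333 = 0.3157, so P(C) = 0.3157/(1+0.3157) ≈ 0.24.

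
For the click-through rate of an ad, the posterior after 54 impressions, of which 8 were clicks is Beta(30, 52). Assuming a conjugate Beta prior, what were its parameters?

Under Beta–binomial conjugacy the posterior parameters are (a+s, b+f).
Subtract the data counts: 30−8=22, 52−46=6.

Beta(22, 6)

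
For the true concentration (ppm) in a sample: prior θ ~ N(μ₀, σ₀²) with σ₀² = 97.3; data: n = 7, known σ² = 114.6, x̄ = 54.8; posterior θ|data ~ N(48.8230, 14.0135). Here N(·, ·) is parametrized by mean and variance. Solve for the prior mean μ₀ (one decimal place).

The posterior mean is a precision-weighted average: μ_n = (τ₀μ₀ + τ_data·x̄)/(τ₀+τ_data), with τ₀=1/σ₀² and τ_data=n/σ².
Here τ₀ = 1/97.3 = 0.010277 and τ_data = 7/114.6 = 0.061082, so τ_n = 0.071359.
Rearranging for μ₀: μ₀ = (μ_n·τ_n − τ_data·x̄)/τ₀ = (48.8230·0.071359 − 0.061082·54.8) / 0.010277 = 0.136667/0.010277 ≈ 13.3.

μ₀ = 13.3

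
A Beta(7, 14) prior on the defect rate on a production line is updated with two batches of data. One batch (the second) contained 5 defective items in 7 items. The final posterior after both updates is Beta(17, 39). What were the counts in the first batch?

Because Beta–binomial updating is additive in the counts, the combined data contributed (α_post−α_prior, β_post−β_prior) successes and failures.
Total across both batches: 17−7=10 defective items, 39−14=25 good items.
Subtract the second batch: 10−5=5 defective items and 25−2=23 good items.

5 defective items and 23 good items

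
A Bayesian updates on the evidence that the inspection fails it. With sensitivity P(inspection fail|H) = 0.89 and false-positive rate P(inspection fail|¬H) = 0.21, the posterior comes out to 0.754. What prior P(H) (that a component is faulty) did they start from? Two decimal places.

Bayes' rule in odds form gives O(H|E) = O(H)·[P(E|H)/P(E|¬H)], hence O(H) = O(H|E)/LR.
Posterior odds = 0.754/(1−0.754) = 3.0650. LR = 0.89/0.21 = 4.2381.
Prior odds = 3.0650/4.2381 = 0.7232, so P(H) = 0.7232/(1+0.7232) ≈ 0.42.

P(H) = 0.42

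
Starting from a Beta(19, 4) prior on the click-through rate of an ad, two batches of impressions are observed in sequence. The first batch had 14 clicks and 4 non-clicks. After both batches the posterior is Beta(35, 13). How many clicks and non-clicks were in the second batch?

Sequential conjugate updates are equivalent to a single update on the pooled data, so total successes = posterior α − prior α and total failures = posterior β − prior β.
Total across both batches: 35−19=16 clicks, 13−4=9 non-clicks.
Subtract the first batch: 16−14=2 clicks and 9−4=5 non-clicks.

2 clicks and 5 non-clicks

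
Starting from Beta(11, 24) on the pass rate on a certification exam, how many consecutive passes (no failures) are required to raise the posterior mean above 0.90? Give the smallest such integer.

After k passes and 0 failures the posterior is Beta(11+k, 24), with mean (11+k)/(11+24+k).
Set (11+k)/(35+k) > 0.90 and solve: k > (0.90·35 − 11)/(1 − 0.90) = 205.000.
The smallest integer exceeding 205.000 is 206, and checking k=206: (217)/(241) = 0.9004 > 0.90.

k = 206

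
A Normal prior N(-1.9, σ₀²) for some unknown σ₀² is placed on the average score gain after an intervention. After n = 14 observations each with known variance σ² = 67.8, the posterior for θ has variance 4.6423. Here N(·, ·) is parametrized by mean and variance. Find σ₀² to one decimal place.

σ₀² = 112.1

Posterior precision equals prior precision plus data precision: 1/σ_n² = 1/σ₀² + n/σ².
So 1/σ₀² = 1/4.6423 − 14/67.8 = 0.215410 − 0.206490 = 0.008920.
Hence σ₀² = 1/0.008920 ≈ 112.1.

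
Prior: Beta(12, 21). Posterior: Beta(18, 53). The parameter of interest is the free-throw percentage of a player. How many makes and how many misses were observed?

Under Beta–binomial conjugacy the posterior parameters are (α+s, β+f).
So s = 18 − 12 = 6 and f = 53 − 21 = 32.

6 makes and 32 misses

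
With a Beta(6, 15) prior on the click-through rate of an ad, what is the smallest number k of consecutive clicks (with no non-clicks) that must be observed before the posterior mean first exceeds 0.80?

k = 55

After k clicks and 0 non-clicks the posterior is Beta(6+k, 15), with mean (6+k)/(6+15+k).
Set (6+k)/(21+k) > 0.80 and solve: k > (0.80·21 − 6)/(1 − 0.80) = 54.000.
The smallest integer exceeding 54.000 is 55, and checking k=55: (61)/(76) = 0.8026 > 0.80.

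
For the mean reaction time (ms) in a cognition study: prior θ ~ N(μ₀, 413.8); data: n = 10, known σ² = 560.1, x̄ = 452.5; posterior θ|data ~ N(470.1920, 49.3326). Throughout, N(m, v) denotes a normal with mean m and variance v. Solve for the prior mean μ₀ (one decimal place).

μ₀ = 600.9

With known observation variance, the Normal–Normal posterior has precision τ_n = τ₀ + n/σ² and mean μ_n = (τ₀μ₀ + (n/σ²)x̄)/τ_n.
Here τ₀ = 1/413.8 = 0.002417 and τ_data = 10/560.1 = 0.017854, so τ_n = 0.020271.
Rearranging for μ₀: μ₀ = (μ_n·τ_n − τ_data·x̄)/τ₀ = (470.1920·0.020271 − 0.017854·452.5) / 0.002417 = 1.452327/0.002417 ≈ 600.9.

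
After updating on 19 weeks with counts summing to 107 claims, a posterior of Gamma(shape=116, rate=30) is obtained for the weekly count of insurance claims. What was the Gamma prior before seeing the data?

Gamma(shape=9, rate=11)

Gamma–Poisson conjugacy: posterior shape = α + Σxᵢ, posterior rate = β + n.
So α = 116 − 107 = 9 and β = 30 − 19 = 11.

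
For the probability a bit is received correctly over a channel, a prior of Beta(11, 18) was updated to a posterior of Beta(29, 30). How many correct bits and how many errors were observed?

18 correct bits and 12 errors

Beta is conjugate to the binomial likelihood: posterior = Beta(α+s, β+f).
So s = 29 − 11 = 18 and f = 30 − 18 = 12.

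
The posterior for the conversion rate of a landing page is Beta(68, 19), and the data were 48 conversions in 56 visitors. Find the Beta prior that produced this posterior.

Under Beta–binomial conjugacy the posterior parameters are (α+s, β+f).
So α = 68 − 48 = 20 and β = 19 − 8 = 11.

Beta(20, 11)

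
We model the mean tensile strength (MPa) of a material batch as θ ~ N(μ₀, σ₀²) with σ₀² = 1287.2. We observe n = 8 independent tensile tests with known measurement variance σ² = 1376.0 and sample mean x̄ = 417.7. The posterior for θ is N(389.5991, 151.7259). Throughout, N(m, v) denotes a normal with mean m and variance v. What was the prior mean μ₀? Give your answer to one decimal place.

With known observation variance, the Normal–Normal posterior has precision τ_n = τ₀ + n/σ² and mean μ_n = (τ₀μ₀ + (n/σ²)x̄)/τ_n.
Here τ₀ = 1/1287.2 = 0.000777 and τ_data = 8/1376.0 = 0.005814, so τ_n = 0.006591.
Rearranging for μ₀: μ₀ = (μ_n·τ_n − τ_data·x̄)/τ₀ = (389.5991·0.006591 − 0.005814·417.7) / 0.000777 = 0.139340/0.000777 ≈ 179.3.

μ₀ = 179.3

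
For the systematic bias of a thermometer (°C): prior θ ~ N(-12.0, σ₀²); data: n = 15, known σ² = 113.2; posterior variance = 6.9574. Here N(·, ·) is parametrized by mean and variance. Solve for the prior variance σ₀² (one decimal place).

For the Normal–Normal model with known σ², precisions add: τ_n = τ₀ + n/σ².
So 1/σ₀² = 1/6.9574 − 15/113.2 = 0.143732 − 0.132509 = 0.011223.
Hence σ₀² = 1/0.011223 ≈ 89.1.

σ₀² = 89.1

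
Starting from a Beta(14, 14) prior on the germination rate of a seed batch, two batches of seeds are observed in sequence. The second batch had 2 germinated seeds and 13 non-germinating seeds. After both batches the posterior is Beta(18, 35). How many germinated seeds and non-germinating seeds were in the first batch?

Sequential conjugate updates are equivalent to a single update on the pooled data, so total successes = posterior α − prior α and total failures = posterior β − prior β.
Total across both batches: 18−14=4 germinated seeds, 35−14=21 non-germinating seeds.
Subtract the second batch: 4−2=2 germinated seeds and 21−13=8 non-germinating seeds.

2 germinated seeds and 8 non-germinating seeds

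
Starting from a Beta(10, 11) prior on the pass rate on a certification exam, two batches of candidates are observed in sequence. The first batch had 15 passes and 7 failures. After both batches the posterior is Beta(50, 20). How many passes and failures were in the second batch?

25 passes and 2 failures

Sequential conjugate updates are equivalent to a single update on the pooled data, so total successes = posterior α − prior α and total failures = posterior β − prior β.
Total across both batches: 50−10=40 passes, 20−11=9 failures.
Subtract the first batch: 40−15=25 passes and 9−7=2 failures.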